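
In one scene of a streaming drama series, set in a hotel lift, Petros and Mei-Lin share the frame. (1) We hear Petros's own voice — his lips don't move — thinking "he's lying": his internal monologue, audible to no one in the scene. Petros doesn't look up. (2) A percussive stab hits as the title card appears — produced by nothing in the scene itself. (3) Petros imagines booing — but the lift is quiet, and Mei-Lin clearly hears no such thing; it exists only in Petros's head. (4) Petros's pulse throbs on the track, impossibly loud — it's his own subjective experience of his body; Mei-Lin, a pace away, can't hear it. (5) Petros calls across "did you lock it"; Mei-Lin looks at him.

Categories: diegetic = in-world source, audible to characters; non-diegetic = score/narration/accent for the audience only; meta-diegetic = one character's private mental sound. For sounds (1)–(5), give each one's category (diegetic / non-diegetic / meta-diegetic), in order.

(1) is meta-diegetic: internal monologue — inside Petros's mind, not spoken into the scene.
Sound (2): it's a sound-design accent with no in-world source; no one in the scene can hear it, so non-diegetic.
(3) subjective to Petros: the lift is silent and Mei-Lin hears nothing → meta-diegetic.
(4) point-of-audition from inside Petros's body; not a sound in the room → meta-diegetic.
(5) is diegetic: spoken by a character present in the story world.

meta-diegetic, non-diegetic, meta-diegetic, meta-diegetic, diegetic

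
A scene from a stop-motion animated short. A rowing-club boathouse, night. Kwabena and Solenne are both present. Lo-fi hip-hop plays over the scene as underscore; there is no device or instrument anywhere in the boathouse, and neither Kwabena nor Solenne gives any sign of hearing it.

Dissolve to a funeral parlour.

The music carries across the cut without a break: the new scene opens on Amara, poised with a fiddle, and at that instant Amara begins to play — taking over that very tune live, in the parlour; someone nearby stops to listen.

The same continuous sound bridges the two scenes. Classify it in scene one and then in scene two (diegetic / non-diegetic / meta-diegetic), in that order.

Scene one: there's no in-world source anywhere and no character hears it — underscore for the audience only → non-diegetic.
Scene two: from the moment Amara starts playing, the tune is being performed on a fiddle inside the story world and another character hears it → diegetic.

non-diegetic, diegetic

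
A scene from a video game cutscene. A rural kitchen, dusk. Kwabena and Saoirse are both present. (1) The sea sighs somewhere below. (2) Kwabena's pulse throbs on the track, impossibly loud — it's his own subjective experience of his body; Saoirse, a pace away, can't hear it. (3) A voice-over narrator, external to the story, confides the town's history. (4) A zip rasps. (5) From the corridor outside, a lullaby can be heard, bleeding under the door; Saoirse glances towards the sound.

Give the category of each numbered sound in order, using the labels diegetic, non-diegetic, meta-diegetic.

(1) is diegetic: ambient/room sound belonging to the story's physical space.
Sound (2): a subjective body sound — Kwabena's private perception, inaudible to Saoirse, so meta-diegetic.
(3) is non-diegetic: external voice-over — not a character, not heard by anyone in the scene.
(4) a zip is a real object/event in the scene's world → diegetic.
Sound (5): the music has an off-screen but real-world source and a character hears it, so diegetic.

diegetic, meta-diegetic, non-diegetic, diegetic, diegetic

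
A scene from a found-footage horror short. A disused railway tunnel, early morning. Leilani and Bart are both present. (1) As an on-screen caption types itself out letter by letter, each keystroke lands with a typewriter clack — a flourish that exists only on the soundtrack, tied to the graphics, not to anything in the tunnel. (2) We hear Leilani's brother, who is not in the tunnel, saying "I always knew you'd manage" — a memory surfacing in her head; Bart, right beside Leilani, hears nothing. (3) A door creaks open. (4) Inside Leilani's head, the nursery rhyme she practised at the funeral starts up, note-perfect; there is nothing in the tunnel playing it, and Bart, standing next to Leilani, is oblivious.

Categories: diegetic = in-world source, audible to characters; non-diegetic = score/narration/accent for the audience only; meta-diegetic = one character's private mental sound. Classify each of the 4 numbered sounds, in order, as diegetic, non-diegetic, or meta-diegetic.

non-diegetic, meta-diegetic, diegetic, meta-diegetic

Sound (1): sound married to a title/caption — outside the diegesis by definition, so non-diegetic.
(2) is meta-diegetic: the voice is a memory playing only inside Leilani's mind; Bart can't hear it.
(3) is diegetic: the sound comes from a door physically present in the location.
(4) is meta-diegetic: the music is a memory playing inside Leilani's mind alone; no real-world source, Bart can't hear it.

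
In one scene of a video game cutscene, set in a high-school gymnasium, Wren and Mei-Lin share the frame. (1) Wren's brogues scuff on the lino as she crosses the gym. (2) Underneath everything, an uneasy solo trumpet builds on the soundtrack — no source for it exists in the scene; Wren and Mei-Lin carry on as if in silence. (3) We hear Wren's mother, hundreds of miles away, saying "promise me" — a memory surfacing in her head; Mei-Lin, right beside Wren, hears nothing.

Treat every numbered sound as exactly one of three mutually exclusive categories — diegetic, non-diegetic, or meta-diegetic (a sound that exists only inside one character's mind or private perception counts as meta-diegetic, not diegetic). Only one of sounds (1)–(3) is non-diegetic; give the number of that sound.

2

(1) is diegetic: Wren's footsteps are produced in the story world.
(2) is non-diegetic: nothing in the gym produces it and the characters don't hear it — pure soundtrack.
(3) the voice is a memory playing only inside Wren's mind; Mei-Lin can't hear it → meta-diegetic.
Only (2) is non-diegetic.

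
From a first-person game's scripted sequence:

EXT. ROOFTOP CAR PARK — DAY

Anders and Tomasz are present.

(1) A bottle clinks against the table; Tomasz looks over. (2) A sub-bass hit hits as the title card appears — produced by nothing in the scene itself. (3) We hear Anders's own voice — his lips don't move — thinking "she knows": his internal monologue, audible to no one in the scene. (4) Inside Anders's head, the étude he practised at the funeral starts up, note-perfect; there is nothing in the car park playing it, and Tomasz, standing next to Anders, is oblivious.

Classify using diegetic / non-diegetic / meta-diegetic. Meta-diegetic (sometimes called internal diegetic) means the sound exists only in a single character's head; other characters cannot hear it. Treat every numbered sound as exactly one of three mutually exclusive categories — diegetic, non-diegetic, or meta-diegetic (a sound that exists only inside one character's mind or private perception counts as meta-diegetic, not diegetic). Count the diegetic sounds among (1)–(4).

1

(1) is diegetic: an in-world source (a bottle); characters could hear it.
Sound (2): it's a sound-design accent with no in-world source; no one in the scene can hear it, so non-diegetic.
Sound (3): it's Anders's unspoken thought, heard only by the audience via his subjectivity, so meta-diegetic.
(4) is meta-diegetic: it lives in Anders's subjectivity, not in the car park.
So 1 of the 4 is diegetic: (1).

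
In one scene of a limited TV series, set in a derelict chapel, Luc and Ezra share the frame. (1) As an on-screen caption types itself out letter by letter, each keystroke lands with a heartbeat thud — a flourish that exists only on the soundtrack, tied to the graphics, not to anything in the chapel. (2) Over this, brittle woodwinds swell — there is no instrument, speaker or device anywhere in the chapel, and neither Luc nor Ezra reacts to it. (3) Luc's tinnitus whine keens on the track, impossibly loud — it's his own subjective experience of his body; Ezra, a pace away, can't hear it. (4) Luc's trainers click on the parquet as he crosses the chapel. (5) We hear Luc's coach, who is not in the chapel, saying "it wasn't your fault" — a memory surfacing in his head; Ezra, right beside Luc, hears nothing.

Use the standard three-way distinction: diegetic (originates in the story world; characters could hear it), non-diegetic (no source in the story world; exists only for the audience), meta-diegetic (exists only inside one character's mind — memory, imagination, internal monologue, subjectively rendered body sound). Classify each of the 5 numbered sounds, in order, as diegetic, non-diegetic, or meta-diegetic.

non-diegetic, non-diegetic, meta-diegetic, diegetic, meta-diegetic

Sound (1): it accompanies on-screen graphics, not anything inside the story world, so non-diegetic.
(2) it has no source in the story world and no character can hear it — it's underscore → non-diegetic.
(3) point-of-audition from inside Luc's body; not a sound in the room → meta-diegetic.
Sound (4): a character's body making contact with the set — an in-world sound, so diegetic.
(5) it's Luc's recollection rendered as sound; the other character can't hear it → meta-diegetic.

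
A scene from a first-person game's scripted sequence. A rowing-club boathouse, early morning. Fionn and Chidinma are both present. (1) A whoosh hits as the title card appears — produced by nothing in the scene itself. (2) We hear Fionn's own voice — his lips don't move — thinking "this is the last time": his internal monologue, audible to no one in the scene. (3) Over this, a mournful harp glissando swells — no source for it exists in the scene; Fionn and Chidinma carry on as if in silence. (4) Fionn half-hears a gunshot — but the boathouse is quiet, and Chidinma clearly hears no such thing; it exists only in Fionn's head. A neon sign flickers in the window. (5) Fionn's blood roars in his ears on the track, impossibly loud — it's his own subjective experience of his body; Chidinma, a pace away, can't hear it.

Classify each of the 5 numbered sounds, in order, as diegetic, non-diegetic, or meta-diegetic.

non-diegetic, meta-diegetic, non-diegetic, meta-diegetic, meta-diegetic

(1) is non-diegetic: an editorial stinger — it belongs to the cut, not the story world.
(2) is meta-diegetic: Fionn's thought-voice: a private mental sound no other character can hear.
(3) it has no source in the story world and no character can hear it — it's underscore → non-diegetic.
(4) Fionn alone 'hears' it — an imagined sound, not present in the space → meta-diegetic.
(5) is meta-diegetic: it's Fionn's internal bodily sensation rendered as sound; only Fionn 'hears' it.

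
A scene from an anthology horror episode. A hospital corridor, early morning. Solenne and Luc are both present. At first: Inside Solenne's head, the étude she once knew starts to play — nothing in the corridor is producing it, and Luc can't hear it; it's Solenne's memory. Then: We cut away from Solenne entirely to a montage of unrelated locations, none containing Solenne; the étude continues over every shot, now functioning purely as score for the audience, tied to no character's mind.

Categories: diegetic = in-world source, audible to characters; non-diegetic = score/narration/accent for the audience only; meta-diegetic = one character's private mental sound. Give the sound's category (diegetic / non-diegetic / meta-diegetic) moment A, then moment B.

meta-diegetic, non-diegetic

Moment A: the music lives inside Solenne's mind alone; Luc can't hear it → meta-diegetic.
Moment B: once it plays over shots Solenne isn't in, detached from any character's subjectivity, it's conventional underscore → non-diegetic.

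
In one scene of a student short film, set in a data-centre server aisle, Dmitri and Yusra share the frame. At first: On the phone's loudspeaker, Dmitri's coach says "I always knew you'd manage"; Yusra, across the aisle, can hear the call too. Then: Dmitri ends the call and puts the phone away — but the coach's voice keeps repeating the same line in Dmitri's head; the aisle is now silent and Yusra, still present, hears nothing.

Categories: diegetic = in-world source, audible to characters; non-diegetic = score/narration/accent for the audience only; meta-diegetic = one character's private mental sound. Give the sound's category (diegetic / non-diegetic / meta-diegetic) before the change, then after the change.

Before the change: the loudspeaker is an in-world source; both Dmitri and Yusra hear the call → diegetic.
After the change: with the phone off, the voice continues only as Dmitri's private mental replay — Yusra can't hear it → meta-diegetic.

diegetic, meta-diegetic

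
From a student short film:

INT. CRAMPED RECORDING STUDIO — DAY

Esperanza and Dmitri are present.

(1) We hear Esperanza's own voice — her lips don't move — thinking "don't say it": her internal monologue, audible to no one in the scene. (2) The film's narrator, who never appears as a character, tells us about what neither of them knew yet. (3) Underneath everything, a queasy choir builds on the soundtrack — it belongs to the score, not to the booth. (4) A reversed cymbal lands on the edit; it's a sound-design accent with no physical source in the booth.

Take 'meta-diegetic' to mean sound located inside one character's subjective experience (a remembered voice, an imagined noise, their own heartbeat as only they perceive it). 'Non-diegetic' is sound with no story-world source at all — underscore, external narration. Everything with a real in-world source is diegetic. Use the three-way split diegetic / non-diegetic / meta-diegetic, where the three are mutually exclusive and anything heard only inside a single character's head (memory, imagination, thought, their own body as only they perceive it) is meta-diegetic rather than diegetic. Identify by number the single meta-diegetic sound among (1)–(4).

Sound (1): internal monologue — inside Esperanza's mind, not spoken into the scene, so meta-diegetic.
(2) the narrator exists outside the story world, addressing only the audience → non-diegetic.
Sound (3): it has no source in the story world and no character can hear it — it's underscore, so non-diegetic.
(4) an editorial stinger — it belongs to the cut, not the story world → non-diegetic.
Only (1) is meta-diegetic.

1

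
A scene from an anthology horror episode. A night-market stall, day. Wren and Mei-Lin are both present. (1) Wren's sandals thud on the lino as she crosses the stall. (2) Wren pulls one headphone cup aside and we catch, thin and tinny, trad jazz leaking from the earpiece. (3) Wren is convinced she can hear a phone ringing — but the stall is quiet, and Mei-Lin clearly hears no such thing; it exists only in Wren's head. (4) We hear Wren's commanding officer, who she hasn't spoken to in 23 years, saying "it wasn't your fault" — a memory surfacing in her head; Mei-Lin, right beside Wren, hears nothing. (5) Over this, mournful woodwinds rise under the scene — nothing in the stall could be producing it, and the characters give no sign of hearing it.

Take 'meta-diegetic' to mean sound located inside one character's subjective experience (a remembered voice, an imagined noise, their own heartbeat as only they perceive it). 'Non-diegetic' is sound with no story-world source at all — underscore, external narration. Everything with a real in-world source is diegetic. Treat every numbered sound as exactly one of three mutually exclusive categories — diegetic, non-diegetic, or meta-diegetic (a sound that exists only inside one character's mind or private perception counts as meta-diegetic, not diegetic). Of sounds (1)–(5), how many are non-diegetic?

1

(1) Wren's footsteps are produced in the story world → diegetic.
(2) is diegetic: it's leaking from a physical pair of headphones in the scene.
(3) the sound is imagined by Wren; nothing in the story world is producing it and Mei-Lin can't hear it → meta-diegetic.
(4) the voice is a memory playing only inside Wren's mind; Mei-Lin can't hear it → meta-diegetic.
Sound (5): it has no source in the story world and no character can hear it — it's underscore, so non-diegetic.
So 1 of the 5 is non-diegetic: (5).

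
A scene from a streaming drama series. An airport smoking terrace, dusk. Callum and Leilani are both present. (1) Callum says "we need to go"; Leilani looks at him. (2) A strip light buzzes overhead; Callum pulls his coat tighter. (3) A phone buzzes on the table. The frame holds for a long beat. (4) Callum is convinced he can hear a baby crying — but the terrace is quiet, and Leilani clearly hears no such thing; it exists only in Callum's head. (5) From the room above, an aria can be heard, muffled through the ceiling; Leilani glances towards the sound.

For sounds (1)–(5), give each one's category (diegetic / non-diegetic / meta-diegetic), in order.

(1) on-screen dialogue — Callum speaks and Leilani is there to hear → diegetic.
(2) is diegetic: it's the actual ambient sound of the location.
(3) is diegetic: a phone is a real object/event in the scene's world.
(4) Callum alone 'hears' it — an imagined sound, not present in the space → meta-diegetic.
(5) the music has an off-screen but real-world source and a character hears it → diegetic.

diegetic, diegetic, diegetic, meta-diegetic, diegetic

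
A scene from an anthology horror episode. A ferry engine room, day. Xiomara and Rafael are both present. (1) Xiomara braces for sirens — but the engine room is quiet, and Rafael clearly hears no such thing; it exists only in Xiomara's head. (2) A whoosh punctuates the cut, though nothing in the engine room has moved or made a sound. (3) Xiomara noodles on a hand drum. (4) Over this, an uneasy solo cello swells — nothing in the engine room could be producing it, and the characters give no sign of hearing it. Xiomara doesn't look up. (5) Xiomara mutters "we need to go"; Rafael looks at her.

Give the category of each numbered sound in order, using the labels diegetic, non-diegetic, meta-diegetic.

(1) Xiomara alone 'hears' it — an imagined sound, not present in the space → meta-diegetic.
(2) is non-diegetic: it's a sound-design accent with no in-world source; no one in the scene can hear it.
Sound (3): Xiomara is producing the music live, in the story world, so diegetic.
Sound (4): score with no on-screen or off-screen source; it exists for the audience alone, so non-diegetic.
(5) Xiomara is a character speaking aloud in the scene → diegetic.

meta-diegetic, non-diegetic, diegetic, non-diegetic, diegetic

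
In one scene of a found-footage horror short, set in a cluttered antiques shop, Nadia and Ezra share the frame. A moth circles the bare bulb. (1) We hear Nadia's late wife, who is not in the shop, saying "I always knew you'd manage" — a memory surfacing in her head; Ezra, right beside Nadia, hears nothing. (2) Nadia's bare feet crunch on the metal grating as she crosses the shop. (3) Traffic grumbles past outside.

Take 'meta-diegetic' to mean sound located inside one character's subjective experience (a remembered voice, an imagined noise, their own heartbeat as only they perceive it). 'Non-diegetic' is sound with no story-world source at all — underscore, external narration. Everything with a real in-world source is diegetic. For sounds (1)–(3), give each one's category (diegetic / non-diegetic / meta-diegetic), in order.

Sound (1): a remembered line, private to Nadia — not present in the room, not audible to Ezra, so meta-diegetic.
(2) is diegetic: a character's body making contact with the set — an in-world sound.
Sound (3): ambient/room sound belonging to the story's physical space, so diegetic.

meta-diegetic, diegetic, diegetic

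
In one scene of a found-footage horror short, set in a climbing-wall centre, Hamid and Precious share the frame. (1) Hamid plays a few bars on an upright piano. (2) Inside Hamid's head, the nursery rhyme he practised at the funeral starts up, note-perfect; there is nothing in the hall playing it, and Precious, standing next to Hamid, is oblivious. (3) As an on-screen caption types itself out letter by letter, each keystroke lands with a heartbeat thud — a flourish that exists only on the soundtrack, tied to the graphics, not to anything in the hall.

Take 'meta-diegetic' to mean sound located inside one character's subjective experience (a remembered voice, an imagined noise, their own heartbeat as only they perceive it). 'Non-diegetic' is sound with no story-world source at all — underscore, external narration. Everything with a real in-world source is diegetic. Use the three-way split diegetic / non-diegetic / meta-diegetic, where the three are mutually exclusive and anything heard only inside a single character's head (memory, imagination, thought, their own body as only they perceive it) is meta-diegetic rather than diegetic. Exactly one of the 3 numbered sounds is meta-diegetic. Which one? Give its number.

2

(1) is diegetic: the instrument and the performer are both in the scene.
Sound (2): the music is a memory playing inside Hamid's mind alone; no real-world source, Precious can't hear it, so meta-diegetic.
(3) is non-diegetic: sound married to a title/caption — outside the diegesis by definition.
Only (2) is meta-diegetic.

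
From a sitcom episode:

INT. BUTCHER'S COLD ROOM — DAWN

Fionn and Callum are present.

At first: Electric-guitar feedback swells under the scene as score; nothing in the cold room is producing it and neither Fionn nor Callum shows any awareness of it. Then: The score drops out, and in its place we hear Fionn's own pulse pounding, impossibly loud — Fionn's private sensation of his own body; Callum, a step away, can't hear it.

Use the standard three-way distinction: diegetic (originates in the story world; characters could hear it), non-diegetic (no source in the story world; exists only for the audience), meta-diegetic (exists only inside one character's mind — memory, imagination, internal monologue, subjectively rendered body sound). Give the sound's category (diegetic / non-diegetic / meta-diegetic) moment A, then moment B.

non-diegetic, meta-diegetic

Moment A: underscore with no in-world source, inaudible to the characters → non-diegetic.
Moment B: the body sound is Fionn's subjective perception alone — Callum can't hear it → meta-diegetic.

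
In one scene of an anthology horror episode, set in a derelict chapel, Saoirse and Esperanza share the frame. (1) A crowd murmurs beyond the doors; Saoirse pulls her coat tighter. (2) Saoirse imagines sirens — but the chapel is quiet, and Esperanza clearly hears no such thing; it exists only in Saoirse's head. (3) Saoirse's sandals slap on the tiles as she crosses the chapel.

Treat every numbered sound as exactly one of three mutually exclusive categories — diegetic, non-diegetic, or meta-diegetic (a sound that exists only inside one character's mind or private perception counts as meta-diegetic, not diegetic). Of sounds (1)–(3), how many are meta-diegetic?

(1) it's the actual ambient sound of the location → diegetic.
(2) Saoirse alone 'hears' it — an imagined sound, not present in the space → meta-diegetic.
(3) Saoirse's footsteps are produced in the story world → diegetic.
Meta-diegetic: (2) — that's 1.

1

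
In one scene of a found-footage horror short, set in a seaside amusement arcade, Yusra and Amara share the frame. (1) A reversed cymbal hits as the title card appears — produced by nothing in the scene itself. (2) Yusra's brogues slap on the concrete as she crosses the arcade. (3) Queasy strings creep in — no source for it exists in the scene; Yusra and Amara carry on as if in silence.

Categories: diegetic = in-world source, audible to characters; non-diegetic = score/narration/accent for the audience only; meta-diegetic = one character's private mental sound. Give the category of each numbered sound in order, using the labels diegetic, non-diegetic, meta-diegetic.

(1) an editorial stinger — it belongs to the cut, not the story world → non-diegetic.
(2) it's the physical sound of Yusra moving in the space → diegetic.
Sound (3): score with no on-screen or off-screen source; it exists for the audience alone, so non-diegetic.

non-diegetic, diegetic, non-diegetic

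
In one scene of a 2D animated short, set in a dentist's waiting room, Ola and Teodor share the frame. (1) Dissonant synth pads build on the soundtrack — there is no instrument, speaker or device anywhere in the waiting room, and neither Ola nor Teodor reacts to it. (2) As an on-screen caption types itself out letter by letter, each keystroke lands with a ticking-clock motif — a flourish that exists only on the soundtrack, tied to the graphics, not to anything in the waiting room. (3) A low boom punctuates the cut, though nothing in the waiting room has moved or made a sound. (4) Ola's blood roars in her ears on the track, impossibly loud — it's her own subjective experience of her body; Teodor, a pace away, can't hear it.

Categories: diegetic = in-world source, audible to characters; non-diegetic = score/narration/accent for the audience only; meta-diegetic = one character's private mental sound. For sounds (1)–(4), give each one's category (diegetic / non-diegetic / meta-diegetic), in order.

Sound (1): nothing in the waiting room produces it and the characters don't hear it — pure soundtrack, so non-diegetic.
Sound (2): sound married to a title/caption — outside the diegesis by definition, so non-diegetic.
(3) it's a sound-design accent with no in-world source; no one in the scene can hear it → non-diegetic.
(4) is meta-diegetic: a subjective body sound — Ola's private perception, inaudible to Teodor.

non-diegetic, non-diegetic, non-diegetic, meta-diegetic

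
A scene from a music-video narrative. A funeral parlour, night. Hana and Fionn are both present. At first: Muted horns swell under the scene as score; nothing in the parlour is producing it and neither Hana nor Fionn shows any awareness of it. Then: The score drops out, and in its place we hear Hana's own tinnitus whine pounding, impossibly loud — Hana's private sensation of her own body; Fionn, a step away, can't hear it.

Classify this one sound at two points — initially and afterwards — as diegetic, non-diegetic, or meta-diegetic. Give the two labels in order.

non-diegetic, meta-diegetic

Initially: underscore with no in-world source, inaudible to the characters → non-diegetic.
Afterwards: the body sound is Hana's subjective perception alone — Fionn can't hear it → meta-diegetic.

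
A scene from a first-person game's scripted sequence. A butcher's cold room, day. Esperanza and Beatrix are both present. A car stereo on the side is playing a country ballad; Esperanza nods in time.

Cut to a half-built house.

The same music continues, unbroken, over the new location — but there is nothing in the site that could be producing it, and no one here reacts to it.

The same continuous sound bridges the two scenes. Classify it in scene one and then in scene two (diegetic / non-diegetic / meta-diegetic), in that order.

diegetic, non-diegetic

Scene one: a car stereo is an on-screen source and Esperanza reacts to it → diegetic.
Scene two: there is no source in the site and no one hears it — it's now underscore → non-diegetic.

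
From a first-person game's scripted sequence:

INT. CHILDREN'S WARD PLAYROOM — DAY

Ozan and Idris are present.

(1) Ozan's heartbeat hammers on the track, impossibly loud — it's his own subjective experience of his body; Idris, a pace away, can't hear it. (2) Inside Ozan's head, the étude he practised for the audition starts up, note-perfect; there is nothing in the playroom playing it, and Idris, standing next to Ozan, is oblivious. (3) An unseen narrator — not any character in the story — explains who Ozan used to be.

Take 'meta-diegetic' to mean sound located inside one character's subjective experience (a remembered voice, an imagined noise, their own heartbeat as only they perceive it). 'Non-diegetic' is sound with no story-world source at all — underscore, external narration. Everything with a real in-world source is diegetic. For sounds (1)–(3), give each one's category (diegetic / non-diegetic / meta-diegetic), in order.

meta-diegetic, meta-diegetic, non-diegetic

Sound (1): a subjective body sound — Ozan's private perception, inaudible to Idris, so meta-diegetic.
(2) remembered music, private to Ozan — Idris is oblivious because it isn't in the room → meta-diegetic.
Sound (3): the narrator exists outside the story world, addressing only the audience, so non-diegetic.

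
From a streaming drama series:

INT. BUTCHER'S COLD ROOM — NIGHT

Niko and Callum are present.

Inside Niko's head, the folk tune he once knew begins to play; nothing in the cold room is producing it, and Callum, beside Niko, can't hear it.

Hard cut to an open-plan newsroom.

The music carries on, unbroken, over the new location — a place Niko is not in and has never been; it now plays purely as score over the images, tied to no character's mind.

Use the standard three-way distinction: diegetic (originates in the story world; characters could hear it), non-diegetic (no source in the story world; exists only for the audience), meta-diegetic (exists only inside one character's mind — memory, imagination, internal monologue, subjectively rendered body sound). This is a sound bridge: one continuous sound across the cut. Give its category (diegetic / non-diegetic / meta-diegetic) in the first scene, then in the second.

Scene one: the music exists only inside Niko's mind; Callum can't hear it → meta-diegetic.
Scene two: it's detached from Niko entirely and plays over unrelated images with no in-world source — conventional underscore → non-diegetic.

meta-diegetic, non-diegetic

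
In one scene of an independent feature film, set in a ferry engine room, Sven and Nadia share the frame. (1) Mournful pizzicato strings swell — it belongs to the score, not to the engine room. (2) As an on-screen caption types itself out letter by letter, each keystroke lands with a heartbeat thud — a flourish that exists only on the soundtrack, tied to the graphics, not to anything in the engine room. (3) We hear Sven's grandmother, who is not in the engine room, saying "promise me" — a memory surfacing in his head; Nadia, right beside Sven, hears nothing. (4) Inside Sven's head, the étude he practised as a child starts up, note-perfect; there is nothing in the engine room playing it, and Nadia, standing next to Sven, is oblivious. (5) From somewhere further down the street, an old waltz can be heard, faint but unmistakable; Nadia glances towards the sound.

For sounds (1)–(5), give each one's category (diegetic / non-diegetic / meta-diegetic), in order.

(1) is non-diegetic: score with no on-screen or off-screen source; it exists for the audience alone.
(2) is non-diegetic: sound married to a title/caption — outside the diegesis by definition.
(3) it's Sven's recollection rendered as sound; the other character can't hear it → meta-diegetic.
(4) it lives in Sven's subjectivity, not in the engine room → meta-diegetic.
(5) the music has an off-screen but real-world source and a character hears it → diegetic.

non-diegetic, non-diegetic, meta-diegetic, meta-diegetic, diegetic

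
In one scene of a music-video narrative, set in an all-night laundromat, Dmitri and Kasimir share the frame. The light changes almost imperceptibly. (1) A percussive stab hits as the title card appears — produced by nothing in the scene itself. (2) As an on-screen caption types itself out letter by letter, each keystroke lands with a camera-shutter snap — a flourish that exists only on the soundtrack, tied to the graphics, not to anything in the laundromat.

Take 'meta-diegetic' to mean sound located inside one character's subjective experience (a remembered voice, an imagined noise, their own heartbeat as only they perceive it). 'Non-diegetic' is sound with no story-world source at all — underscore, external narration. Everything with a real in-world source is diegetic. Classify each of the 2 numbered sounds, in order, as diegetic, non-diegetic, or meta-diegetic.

Sound (1): nothing in the scene produces it; it's an accent added for the audience, so non-diegetic.
(2) it accompanies on-screen graphics, not anything inside the story world → non-diegetic.

non-diegetic, non-diegetic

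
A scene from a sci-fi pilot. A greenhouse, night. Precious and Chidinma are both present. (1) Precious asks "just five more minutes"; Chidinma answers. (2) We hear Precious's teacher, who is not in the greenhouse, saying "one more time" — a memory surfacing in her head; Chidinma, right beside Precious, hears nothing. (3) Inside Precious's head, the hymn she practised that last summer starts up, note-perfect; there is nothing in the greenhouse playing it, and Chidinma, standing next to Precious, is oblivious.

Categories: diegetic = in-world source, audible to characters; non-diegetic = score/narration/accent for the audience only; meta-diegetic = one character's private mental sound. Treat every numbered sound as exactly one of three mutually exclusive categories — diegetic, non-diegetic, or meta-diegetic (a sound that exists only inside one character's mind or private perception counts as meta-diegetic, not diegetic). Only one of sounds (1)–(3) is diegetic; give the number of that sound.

1

(1) is diegetic: on-screen dialogue — Precious speaks and Chidinma is there to hear.
Sound (2): it's Precious's recollection rendered as sound; the other character can't hear it, so meta-diegetic.
(3) is meta-diegetic: the music is a memory playing inside Precious's mind alone; no real-world source, Chidinma can't hear it.
Only (1) is diegetic.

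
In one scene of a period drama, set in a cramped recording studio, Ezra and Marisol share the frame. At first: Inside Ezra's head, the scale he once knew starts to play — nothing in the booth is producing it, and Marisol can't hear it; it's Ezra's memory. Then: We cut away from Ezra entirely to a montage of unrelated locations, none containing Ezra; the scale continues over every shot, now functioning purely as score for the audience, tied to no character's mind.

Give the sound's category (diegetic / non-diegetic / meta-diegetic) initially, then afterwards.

meta-diegetic, non-diegetic

Initially: the music lives inside Ezra's mind alone; Marisol can't hear it → meta-diegetic.
Afterwards: once it plays over shots Ezra isn't in, detached from any character's subjectivity, it's conventional underscore → non-diegetic.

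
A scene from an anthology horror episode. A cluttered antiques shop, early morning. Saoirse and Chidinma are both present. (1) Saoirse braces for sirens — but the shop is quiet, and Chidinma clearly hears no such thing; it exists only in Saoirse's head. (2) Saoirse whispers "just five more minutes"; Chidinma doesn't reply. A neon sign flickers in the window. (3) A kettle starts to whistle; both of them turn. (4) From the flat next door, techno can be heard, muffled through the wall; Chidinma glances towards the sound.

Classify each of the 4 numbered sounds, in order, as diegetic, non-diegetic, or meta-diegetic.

meta-diegetic, diegetic, diegetic, diegetic

(1) is meta-diegetic: subjective to Saoirse: the shop is silent and Chidinma hears nothing.
(2) Saoirse is a character speaking aloud in the scene → diegetic.
(3) an in-world source (a kettle); characters could hear it → diegetic.
(4) it's coming from the flat next door — a location within the story world — and Chidinma reacts → diegetic.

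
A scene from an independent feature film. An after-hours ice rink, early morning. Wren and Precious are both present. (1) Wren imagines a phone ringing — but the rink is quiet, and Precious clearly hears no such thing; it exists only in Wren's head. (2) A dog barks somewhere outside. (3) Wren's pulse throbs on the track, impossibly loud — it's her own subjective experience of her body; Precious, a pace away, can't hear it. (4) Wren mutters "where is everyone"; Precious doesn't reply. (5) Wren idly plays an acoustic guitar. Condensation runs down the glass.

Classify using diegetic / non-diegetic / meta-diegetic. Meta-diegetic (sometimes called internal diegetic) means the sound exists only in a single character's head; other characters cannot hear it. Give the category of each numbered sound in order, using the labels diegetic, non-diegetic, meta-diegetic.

Sound (1): Wren alone 'hears' it — an imagined sound, not present in the space, so meta-diegetic.
(2) the sound comes from a dog physically present in the location → diegetic.
(3) is meta-diegetic: point-of-audition from inside Wren's body; not a sound in the room.
(4) on-screen dialogue — Wren speaks and Precious is there to hear → diegetic.
(5) the instrument and the performer are both in the scene → diegetic.

meta-diegetic, diegetic, meta-diegetic, diegetic, diegetic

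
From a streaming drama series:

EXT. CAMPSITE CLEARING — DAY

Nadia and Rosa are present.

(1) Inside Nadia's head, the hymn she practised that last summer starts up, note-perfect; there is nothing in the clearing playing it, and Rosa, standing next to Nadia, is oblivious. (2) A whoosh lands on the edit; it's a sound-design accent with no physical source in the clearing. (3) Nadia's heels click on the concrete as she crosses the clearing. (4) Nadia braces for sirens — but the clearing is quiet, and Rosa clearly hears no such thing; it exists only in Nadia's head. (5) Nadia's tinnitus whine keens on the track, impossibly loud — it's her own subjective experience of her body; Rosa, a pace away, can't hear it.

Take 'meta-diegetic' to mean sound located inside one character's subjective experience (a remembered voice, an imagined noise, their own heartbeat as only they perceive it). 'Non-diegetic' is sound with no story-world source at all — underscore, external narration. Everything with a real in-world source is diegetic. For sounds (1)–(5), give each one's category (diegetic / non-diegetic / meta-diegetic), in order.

meta-diegetic, non-diegetic, diegetic, meta-diegetic, meta-diegetic

Sound (1): remembered music, private to Nadia — Rosa is oblivious because it isn't in the room, so meta-diegetic.
Sound (2): it's a sound-design accent with no in-world source; no one in the scene can hear it, so non-diegetic.
(3) it's the physical sound of Nadia moving in the space → diegetic.
(4) subjective to Nadia: the clearing is silent and Rosa hears nothing → meta-diegetic.
(5) is meta-diegetic: a subjective body sound — Nadia's private perception, inaudible to Rosa.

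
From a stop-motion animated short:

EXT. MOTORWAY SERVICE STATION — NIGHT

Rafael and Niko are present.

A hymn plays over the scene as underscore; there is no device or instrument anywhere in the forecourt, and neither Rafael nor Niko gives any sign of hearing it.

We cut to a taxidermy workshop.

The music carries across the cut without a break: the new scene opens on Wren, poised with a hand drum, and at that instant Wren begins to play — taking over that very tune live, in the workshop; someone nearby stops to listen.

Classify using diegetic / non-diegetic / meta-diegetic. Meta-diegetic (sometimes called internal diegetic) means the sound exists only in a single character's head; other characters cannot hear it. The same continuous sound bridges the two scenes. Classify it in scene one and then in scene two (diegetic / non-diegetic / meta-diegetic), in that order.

non-diegetic, diegetic

Scene one: there's no in-world source anywhere and no character hears it — underscore for the audience only → non-diegetic.
Scene two: from the moment Wren starts playing, the tune is being performed on a hand drum inside the story world and another character hears it → diegetic.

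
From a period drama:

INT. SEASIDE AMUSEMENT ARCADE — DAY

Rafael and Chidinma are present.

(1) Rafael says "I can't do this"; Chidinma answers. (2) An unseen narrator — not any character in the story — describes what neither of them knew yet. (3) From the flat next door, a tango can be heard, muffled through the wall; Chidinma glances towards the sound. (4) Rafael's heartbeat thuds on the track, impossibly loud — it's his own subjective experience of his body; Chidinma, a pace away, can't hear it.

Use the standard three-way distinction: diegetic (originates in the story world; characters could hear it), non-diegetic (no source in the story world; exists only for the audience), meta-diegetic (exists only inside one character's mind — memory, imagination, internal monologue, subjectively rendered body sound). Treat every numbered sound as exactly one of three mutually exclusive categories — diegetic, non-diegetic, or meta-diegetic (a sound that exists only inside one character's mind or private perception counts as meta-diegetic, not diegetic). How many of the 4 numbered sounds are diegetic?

Sound (1): on-screen dialogue — Rafael speaks and Chidinma is there to hear, so diegetic.
(2) is non-diegetic: external voice-over — not a character, not heard by anyone in the scene.
(3) the music has an off-screen but real-world source and a character hears it → diegetic.
Sound (4): it's Rafael's internal bodily sensation rendered as sound; only Rafael 'hears' it, so meta-diegetic.
Diegetic: (1), (3) — that's 2.

2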